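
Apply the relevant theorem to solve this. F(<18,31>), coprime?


gcd(18,31)=1 => F=ab-a-b=18*31-18-31=558-49=509


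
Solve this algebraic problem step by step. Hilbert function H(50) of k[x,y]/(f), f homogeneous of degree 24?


H(t)=d for t>=d-1.
d=24, t=50
H(50)=24


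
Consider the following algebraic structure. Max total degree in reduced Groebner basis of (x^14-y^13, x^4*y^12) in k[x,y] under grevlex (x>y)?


LT(f1)=x^14, LT(f2)=x^4y^12, lcm=x^14y^12
S(f1,f2) = y^12*f1 - x^10*f2 = -y^25
Reduced GB = {f1, f2, y^25}; degrees 14, 16, 25
Max = 25


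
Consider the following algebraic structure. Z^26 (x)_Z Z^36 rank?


rank(M(x)N) = rank(M)*rank(N)
26*36 = 936


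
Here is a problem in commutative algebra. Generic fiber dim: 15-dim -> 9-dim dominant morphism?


dim(fiber)=dim(X)-dim(Y)=15-9=6


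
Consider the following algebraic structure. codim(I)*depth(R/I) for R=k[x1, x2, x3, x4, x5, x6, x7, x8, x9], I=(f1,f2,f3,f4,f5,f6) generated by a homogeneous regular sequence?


codim=6, depth=dim(R/I)=9-6=3
Product=6*3=18


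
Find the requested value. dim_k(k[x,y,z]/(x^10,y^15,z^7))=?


Basis: x^iy^jz^k, i<10,j<15,k<7
10*15*7=1050


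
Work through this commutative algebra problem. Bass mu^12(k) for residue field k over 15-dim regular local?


C(n,i)=C(15,12)=455


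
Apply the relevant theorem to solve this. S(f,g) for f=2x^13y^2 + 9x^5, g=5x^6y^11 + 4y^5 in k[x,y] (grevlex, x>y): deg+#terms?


LT(f)=2x^13y^2, LT(g)=5x^6y^11
lcm(LM)=x^13y^11
S(f,g) (scaled by 10 to clear denominators) = 5y^9*f - 2x^7*g = 45x^5y^9 - 8x^7y^5
2 terms, deg 14.
14+2=16


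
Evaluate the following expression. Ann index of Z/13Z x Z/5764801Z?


Exponent = lcm of the cyclic orders; pairwise coprime => product.
13^1*7^8=13*5764801=74942413


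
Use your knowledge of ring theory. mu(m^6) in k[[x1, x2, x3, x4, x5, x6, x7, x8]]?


C(n+d-1,d)=C(13,6)=1716


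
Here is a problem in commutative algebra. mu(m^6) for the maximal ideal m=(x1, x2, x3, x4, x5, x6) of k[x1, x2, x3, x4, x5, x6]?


Graded Nakayama: mu(m^d) = dim_k (m^d/m^(d+1)) = #degree-6 monomials in 6 vars
C(n+d-1,d)=C(11,6)=462


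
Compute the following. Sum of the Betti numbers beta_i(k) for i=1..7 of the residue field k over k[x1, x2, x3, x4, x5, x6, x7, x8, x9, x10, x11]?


Koszul resolution: beta_i(k)=C(n,i), n=11
C(11,1)=11, C(11,2)=55, C(11,3)=165, C(11,4)=330, C(11,5)=462, C(11,6)=462, C(11,7)=330
Sum=1815


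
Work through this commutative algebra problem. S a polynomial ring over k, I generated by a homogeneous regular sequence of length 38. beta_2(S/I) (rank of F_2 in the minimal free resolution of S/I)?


Regular sequence => Koszul complex is the minimal free resolution.
Syz_1 minimally generated by Koszul relations f_i*e_j - f_j*e_i (i<j): mu(Syz_1) = beta_2 = C(m,2) = m(m-1)/2
m=38
38*37/2 = 703


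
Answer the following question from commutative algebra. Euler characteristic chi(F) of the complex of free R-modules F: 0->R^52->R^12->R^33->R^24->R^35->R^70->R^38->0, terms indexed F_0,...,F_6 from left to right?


chi = sum (-1)^i * rank:
(-1)^0*52=52
(-1)^1*12=-12
(-1)^2*33=33
(-1)^3*24=-24
(-1)^4*35=35
(-1)^5*70=-70
(-1)^6*38=38
chi=52


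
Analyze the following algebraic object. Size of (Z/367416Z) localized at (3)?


3-primary part: 367416=3^8*56
Size=3^8=6561


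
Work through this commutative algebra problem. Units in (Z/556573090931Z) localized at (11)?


Local ring = Z/19487171Z.
phi(19487171) = 11^6*(11-1) = 17715610


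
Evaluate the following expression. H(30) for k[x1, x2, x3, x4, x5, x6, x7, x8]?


C(d+n-1,n-1)=C(37,7)=10295472


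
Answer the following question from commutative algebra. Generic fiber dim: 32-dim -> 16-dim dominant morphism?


dim(fiber)=dim(X)-dim(Y)=32-16=16


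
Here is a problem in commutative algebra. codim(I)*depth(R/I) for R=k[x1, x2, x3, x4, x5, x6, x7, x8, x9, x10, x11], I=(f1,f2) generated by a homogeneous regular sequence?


codim=2, depth=dim(R/I)=11-2=9
Product=2*9=18


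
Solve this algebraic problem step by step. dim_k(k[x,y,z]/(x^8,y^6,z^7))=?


Basis: x^iy^jz^k, i<8,j<6,k<7
8*6*7=336


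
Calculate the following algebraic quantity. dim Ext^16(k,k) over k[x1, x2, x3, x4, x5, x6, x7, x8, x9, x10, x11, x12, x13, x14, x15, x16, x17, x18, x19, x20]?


C(n,i)=C(20,16)=4845


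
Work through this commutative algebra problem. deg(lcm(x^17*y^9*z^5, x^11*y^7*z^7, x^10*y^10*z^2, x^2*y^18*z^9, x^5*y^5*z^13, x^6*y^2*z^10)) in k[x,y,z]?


lcm = componentwise max:
x: max(17,11,10,2,5,6)=17
y: max(9,7,10,18,5,2)=18
z: max(5,7,2,9,13,10)=13
Total=17+18+13=48


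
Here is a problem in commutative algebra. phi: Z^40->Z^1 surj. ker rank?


rank(ker) = 40-1 = 39


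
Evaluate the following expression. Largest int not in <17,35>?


gcd(17,35)=1 => F=ab-a-b=17*35-17-35=595-52=543


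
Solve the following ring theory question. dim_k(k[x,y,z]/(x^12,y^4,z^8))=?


Basis: x^iy^jz^k, i<12,j<4,k<8
12*4*8=384


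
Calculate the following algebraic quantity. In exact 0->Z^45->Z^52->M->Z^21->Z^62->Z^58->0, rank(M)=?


Alt sum=0:
(-1)^0*45 + (-1)^1*52 + (-1)^2*? + (-1)^3*21 + (-1)^4*62 + (-1)^5*58=0
rank(M)=24


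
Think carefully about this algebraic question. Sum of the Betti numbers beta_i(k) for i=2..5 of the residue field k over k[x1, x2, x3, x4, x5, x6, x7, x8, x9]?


Koszul resolution: beta_i(k)=C(n,i), n=9
C(9,2)=36, C(9,3)=84, C(9,4)=126, C(9,5)=126
Sum=372


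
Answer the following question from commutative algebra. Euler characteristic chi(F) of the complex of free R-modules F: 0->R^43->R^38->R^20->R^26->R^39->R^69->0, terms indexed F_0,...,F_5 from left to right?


chi = sum (-1)^i * rank:
(-1)^0*43=43
(-1)^1*38=-38
(-1)^2*20=20
(-1)^3*26=-26
(-1)^4*39=39
(-1)^5*69=-69
chi=-31


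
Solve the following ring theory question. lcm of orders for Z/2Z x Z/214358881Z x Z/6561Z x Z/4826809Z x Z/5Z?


Exponent = lcm of the cyclic orders; pairwise coprime => product.
2^1*11^8*3^8*13^6*5^1=2*214358881*6561*4826809*5=67884657762032229690


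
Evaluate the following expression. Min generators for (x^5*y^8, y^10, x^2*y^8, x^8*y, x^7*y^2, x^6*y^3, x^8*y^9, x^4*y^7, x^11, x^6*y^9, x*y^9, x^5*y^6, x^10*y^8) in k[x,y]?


Remove redundant (divisible by others).
x^8*y^9 redundant.
x^10*y^8 redundant.
x^5*y^8 redundant.
x^6*y^9 redundant.
Min: x^11, x^8*y, x^7*y^2, x^6*y^3, x^5*y^6, x^4*y^7, x^2*y^8, x*y^9, y^10
Count=9


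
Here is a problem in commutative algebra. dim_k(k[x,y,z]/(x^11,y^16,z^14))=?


Basis: x^iy^jz^k, i<11,j<16,k<14
11*16*14=2464


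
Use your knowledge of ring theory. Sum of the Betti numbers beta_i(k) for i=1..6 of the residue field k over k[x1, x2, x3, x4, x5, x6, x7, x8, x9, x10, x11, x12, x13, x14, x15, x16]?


Koszul resolution: beta_i(k)=C(n,i), n=16
C(16,1)=16, C(16,2)=120, C(16,3)=560, C(16,4)=1820, C(16,5)=4368, C(16,6)=8008
Sum=14892


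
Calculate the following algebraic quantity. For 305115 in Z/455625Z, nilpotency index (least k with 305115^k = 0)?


305115^k mod 455625:
k=1: 305115
k=2: 40725
k=3: 3375
k=4: 50625
k=5: 303750
k=6: 0
First zero at k = 6


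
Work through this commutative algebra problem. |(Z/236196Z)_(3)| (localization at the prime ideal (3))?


3-primary part: 236196=3^10*4
Size=3^10=59049


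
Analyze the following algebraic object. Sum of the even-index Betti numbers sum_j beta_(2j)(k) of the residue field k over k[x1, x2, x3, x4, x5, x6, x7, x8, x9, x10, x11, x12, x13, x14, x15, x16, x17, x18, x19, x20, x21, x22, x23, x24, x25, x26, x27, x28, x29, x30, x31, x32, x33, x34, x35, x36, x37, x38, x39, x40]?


Koszul resolution: beta_i(k)=C(n,i), n=40
sum_even C(40,i) = 2^(n-1) = 2^39 = 549755813888


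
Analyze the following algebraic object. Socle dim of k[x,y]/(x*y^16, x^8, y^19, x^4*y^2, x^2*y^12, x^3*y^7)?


Socle = ann(m) = span of standard monomials u with x*u, y*u in I (staircase corners).
Minimal generators: x^8, x^4*y^2, x^3*y^7, x^2*y^12, x*y^16, y^19
Corners: y^18, xy^15, x^2y^11, x^3y^6, x^7y
Socle dim=5


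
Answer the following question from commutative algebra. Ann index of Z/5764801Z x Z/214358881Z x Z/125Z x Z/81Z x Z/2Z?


Exponent = lcm of the cyclic orders; pairwise coprime => product.
7^8*11^8*5^3*3^4*2^1=5764801*214358881*125*81*2=25023659903840540250


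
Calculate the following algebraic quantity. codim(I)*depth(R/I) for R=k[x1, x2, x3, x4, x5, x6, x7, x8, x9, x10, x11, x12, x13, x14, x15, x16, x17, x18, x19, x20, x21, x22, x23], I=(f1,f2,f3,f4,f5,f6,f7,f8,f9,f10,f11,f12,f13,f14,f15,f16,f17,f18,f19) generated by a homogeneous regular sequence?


codim=19, depth=dim(R/I)=23-19=4
Product=19*4=76


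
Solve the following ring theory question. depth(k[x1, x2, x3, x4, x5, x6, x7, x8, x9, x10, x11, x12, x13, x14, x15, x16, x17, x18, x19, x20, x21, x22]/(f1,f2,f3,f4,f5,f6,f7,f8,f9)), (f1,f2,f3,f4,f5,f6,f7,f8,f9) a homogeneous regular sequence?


depth(R)=22
depth(R/I)=22-9=13


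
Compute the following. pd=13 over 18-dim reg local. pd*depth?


pd+depth=18
depth=18-13=5
pd*depth=13*5=65


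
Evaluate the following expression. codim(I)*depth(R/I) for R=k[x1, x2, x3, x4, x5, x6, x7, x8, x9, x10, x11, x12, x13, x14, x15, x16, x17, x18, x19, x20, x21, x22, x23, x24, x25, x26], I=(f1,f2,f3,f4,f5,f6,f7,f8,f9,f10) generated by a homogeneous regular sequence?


codim=10, depth=dim(R/I)=26-10=16
Product=10*16=160


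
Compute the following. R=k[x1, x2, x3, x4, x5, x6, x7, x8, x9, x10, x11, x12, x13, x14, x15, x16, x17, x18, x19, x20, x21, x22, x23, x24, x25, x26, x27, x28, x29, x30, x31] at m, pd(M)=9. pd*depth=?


pd+depth=31
depth=31-9=22
pd*depth=9*22=198


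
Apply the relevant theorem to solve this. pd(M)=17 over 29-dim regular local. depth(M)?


pd+depth=depth(R)=29
depth=29-17=12


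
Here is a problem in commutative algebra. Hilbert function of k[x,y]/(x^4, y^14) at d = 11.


k[x,y], I = (x^4, y^14), d = 11
Need i < 4 and d-i < 14.
Range: 0 <= i <= 3.
H(11) = 4


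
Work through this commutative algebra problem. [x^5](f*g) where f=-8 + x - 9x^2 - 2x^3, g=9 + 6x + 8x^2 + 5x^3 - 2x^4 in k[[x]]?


[x^5] = sum a_i*b_j, i+j=5
  1*-2=-2
  -9*5=-45
  -2*8=-16
Sum=-63


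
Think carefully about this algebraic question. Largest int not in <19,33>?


gcd(19,33)=1 => F=ab-a-b=19*33-19-33=627-52=575


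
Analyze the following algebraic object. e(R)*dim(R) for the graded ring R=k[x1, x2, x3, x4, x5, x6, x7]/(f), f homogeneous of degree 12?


e(R)=deg(f)=12, dim(R)=7-1=6
e*dim=12*6=72


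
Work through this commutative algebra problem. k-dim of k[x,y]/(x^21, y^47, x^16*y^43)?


k[x,y]/I, I = (x^21, y^47, x^16*y^43)
Rect: 21x47=987. Corner: (21-16)x(47-43)=20.
dim = 987-20 = 967


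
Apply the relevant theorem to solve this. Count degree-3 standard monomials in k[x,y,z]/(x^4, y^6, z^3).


Need i<4, j<6, k<3 with i+j+k=3.
For each i, j ranges over max(0,3-i-2)..min(5,3-i):
  i=0: j in [1,3] -> 3
  i=1: j in [0,2] -> 3
  i=2: j in [0,1] -> 2
  i=3: j in [0,0] -> 1
H(3) = 3+3+2+1 = 9


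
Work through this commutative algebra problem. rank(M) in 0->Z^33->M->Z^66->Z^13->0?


Alt sum=0:
(-1)^0*33 + (-1)^1*? + (-1)^2*66 + (-1)^3*13=0
rank(M)=86


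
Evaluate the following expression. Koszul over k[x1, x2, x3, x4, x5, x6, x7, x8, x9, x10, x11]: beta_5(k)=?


C(n,i)=C(11,5)=462


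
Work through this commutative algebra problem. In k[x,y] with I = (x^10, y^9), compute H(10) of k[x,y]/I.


k[x,y], I = (x^10, y^9), d = 10
Need i < 10 and d-i < 9.
Range: 2 <= i <= 9.
H(10) = 8


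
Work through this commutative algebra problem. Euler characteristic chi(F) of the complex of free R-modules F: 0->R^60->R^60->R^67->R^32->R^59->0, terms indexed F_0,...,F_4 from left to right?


chi = sum (-1)^i * rank:
(-1)^0*60=60
(-1)^1*60=-60
(-1)^2*67=67
(-1)^3*32=-32
(-1)^4*59=59
chi=94


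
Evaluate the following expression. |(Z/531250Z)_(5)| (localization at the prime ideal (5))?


5-primary part: 531250=5^6*34
Size=5^6=15625


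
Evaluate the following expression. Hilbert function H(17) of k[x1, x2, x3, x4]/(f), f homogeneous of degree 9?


C(20,3)-C(11,3)=1140-165=975


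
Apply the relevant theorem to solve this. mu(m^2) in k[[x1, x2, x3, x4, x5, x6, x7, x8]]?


C(n+d-1,d)=C(9,2)=36


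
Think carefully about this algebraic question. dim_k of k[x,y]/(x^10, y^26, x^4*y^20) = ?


k[x,y]/I, I = (x^10, y^26, x^4*y^20)
Rect: 10x26=260. Corner: (10-4)x(26-20)=36.
dim = 260-36 = 224


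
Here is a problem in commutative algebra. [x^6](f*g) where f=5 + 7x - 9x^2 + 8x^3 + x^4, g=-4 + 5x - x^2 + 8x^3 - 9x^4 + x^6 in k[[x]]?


[x^6] = sum a_i*b_j, i+j=6
  5*1=5
  -9*-9=81
  8*8=64
  1*-1=-1
Sum=149


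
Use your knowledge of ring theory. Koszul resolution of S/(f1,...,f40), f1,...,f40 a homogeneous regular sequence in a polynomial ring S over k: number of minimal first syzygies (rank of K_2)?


Regular sequence => Koszul complex is the minimal free resolution.
Syz_1 minimally generated by Koszul relations f_i*e_j - f_j*e_i (i<j): mu(Syz_1) = beta_2 = C(m,2) = m(m-1)/2
m=40
40*39/2 = 780


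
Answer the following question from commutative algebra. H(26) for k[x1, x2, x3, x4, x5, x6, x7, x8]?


C(d+n-1,n-1)=C(33,7)=4272048


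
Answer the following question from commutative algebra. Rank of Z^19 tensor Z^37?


rank(M(x)N) = rank(M)*rank(N)
19*37 = 703


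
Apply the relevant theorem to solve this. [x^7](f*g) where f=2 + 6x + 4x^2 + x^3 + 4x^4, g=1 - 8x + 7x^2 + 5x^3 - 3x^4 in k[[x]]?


[x^7] = sum a_i*b_j, i+j=7
  1*-3=-3
  4*5=20
Sum=17


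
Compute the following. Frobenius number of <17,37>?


gcd(17,37)=1 => F=ab-a-b=17*37-17-37=629-54=575


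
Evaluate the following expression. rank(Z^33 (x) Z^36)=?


rank(M(x)N) = rank(M)*rank(N)
33*36 = 1188


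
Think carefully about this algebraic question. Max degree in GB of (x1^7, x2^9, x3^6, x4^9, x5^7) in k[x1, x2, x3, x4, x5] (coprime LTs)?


Pure powers, coprime LTs => already GB.
Degrees: 7, 9, 6, 9, 7
Max=9


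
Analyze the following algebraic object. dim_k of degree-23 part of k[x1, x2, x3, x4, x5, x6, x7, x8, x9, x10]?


C(d+n-1,n-1)=C(32,9)=28048800


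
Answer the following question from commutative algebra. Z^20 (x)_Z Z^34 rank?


rank(M(x)N) = rank(M)*rank(N)
20*34 = 680


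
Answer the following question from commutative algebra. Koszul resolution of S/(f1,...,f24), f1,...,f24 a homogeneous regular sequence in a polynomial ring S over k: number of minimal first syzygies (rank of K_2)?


Regular sequence => Koszul complex is the minimal free resolution.
Syz_1 minimally generated by Koszul relations f_i*e_j - f_j*e_i (i<j): mu(Syz_1) = beta_2 = C(m,2) = m(m-1)/2
m=24
24*23/2 = 276


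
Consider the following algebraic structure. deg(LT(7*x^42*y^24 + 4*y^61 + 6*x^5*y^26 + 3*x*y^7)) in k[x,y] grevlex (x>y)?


LT: 7*x^42*y^24
deg_x=42, deg_y=24
Total=42+24=66


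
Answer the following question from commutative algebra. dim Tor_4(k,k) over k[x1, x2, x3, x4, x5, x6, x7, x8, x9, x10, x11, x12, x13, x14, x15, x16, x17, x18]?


Koszul: C(n,i)=C(18,4)=3060


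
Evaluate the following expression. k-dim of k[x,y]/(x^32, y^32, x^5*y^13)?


k[x,y]/I, I = (x^32, y^32, x^5*y^13)
Rect: 32x32=1024. Corner: (32-5)x(32-13)=513.
dim = 1024-513 = 511


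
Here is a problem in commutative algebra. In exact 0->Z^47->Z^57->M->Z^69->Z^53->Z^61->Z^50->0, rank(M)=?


Alt sum=0:
(-1)^0*47 + (-1)^1*57 + (-1)^2*? + (-1)^3*69 + (-1)^4*53 + (-1)^5*61 + (-1)^6*50=0
rank(M)=37


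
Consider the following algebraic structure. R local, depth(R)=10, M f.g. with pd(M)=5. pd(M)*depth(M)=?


pd+depth=10
depth=10-5=5
pd*depth=5*5=25


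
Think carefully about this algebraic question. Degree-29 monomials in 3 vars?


C(d+n-1,n-1)=C(31,2)=465


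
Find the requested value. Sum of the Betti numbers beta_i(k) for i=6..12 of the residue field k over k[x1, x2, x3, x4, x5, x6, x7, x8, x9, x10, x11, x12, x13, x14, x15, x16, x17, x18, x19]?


Koszul resolution: beta_i(k)=C(n,i), n=19
C(19,6)=27132, C(19,7)=50388, C(19,8)=75582, C(19,9)=92378, C(19,10)=92378, C(19,11)=75582, C(19,12)=50388
Sum=463828


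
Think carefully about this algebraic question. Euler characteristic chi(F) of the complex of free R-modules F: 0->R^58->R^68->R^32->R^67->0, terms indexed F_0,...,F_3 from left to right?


chi = sum (-1)^i * rank:
(-1)^0*58=58
(-1)^1*68=-68
(-1)^2*32=32
(-1)^3*67=-67
chi=-45


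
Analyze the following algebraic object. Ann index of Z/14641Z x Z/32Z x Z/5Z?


Exponent = lcm of the cyclic orders; pairwise coprime => product.
11^4*2^5*5^1=14641*32*5=2342560


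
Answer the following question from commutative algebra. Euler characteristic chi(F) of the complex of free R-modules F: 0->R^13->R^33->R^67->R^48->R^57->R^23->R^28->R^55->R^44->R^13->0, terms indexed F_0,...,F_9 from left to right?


chi = sum (-1)^i * rank:
(-1)^0*13=13
(-1)^1*33=-33
(-1)^2*67=67
(-1)^3*48=-48
(-1)^4*57=57
(-1)^5*23=-23
(-1)^6*28=28
(-1)^7*55=-55
(-1)^8*44=44
(-1)^9*13=-13
chi=37


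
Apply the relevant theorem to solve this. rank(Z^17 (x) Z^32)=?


rank(M(x)N) = rank(M)*rank(N)
17*32 = 544


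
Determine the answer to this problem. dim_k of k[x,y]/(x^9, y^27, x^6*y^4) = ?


k[x,y]/I, I = (x^9, y^27, x^6*y^4)
Rect: 9x27=243. Corner: (9-6)x(27-4)=69.
dim = 243-69 = 174


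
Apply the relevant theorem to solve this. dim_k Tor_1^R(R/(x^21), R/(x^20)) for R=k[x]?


Tor_1(R/I,R/J)=(I cap J)/IJ=(x^21)/(x^41)
dim=41-21=min(21,20)=20


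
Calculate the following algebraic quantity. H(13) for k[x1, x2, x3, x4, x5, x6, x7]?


C(d+n-1,n-1)=C(19,6)=27132


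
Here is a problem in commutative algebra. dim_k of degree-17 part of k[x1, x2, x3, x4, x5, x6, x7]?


C(d+n-1,n-1)=C(23,6)=100947


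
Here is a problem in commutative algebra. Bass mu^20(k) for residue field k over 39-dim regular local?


C(n,i)=C(39,20)=68923264410


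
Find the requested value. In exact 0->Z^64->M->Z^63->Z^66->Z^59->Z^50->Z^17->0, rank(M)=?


Alt sum=0:
(-1)^0*64 + (-1)^1*? + (-1)^2*63 + (-1)^3*66 + (-1)^4*59 + (-1)^5*50 + (-1)^6*17=0
rank(M)=87


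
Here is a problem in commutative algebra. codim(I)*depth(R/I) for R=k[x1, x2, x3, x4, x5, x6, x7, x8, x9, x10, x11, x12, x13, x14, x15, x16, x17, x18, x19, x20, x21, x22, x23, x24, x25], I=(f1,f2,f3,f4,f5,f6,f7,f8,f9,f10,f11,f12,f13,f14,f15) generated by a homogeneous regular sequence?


codim=15, depth=dim(R/I)=25-15=10
Product=15*10=150


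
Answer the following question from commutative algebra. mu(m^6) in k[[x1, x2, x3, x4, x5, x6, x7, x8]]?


C(n+d-1,d)=C(13,6)=1716


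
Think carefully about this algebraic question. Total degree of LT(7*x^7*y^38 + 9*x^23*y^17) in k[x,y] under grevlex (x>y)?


LT: 7*x^7*y^38
deg_x=7, deg_y=38
Total=7+38=45


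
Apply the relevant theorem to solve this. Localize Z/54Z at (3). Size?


3-primary part: 54=3^3*2
Size=3^3=27


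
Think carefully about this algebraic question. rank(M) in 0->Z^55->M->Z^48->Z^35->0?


Alt sum=0:
(-1)^0*55 + (-1)^1*? + (-1)^2*48 + (-1)^3*35=0
rank(M)=68


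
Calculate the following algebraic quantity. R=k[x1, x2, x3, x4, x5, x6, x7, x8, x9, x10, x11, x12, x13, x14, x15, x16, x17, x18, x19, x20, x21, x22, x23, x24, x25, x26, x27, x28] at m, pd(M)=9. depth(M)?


pd+depth=depth(R)=28
depth=28-9=19


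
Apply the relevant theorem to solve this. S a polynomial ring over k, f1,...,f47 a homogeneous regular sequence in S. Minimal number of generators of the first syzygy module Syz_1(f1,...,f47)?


Regular sequence => Koszul complex is the minimal free resolution.
Syz_1 minimally generated by Koszul relations f_i*e_j - f_j*e_i (i<j): mu(Syz_1) = beta_2 = C(m,2) = m(m-1)/2
m=47
47*46/2 = 1081


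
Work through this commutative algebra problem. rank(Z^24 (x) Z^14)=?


rank(M(x)N) = rank(M)*rank(N)
24*14 = 336


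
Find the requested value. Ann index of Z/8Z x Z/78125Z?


Exponent = lcm of the cyclic orders; pairwise coprime => product.
2^3*5^7=8*78125=625000


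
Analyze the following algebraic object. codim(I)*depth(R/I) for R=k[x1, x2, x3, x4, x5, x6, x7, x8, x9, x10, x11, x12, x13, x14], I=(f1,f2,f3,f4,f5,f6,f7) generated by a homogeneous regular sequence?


codim=7, depth=dim(R/I)=14-7=7
Product=7*7=49


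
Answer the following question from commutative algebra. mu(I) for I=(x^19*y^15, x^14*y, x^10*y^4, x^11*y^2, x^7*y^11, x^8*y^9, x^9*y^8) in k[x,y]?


Remove redundant (divisible by others).
x^19*y^15 redundant.
Min: x^14*y, x^11*y^2, x^10*y^4, x^9*y^8, x^8*y^9, x^7*y^11
Count=6


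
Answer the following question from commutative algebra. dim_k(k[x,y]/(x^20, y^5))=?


Basis: x^i*y^j, i<20, j<5
20*5=100


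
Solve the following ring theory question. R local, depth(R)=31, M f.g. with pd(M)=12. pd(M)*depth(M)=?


pd+depth=31
depth=31-12=19
pd*depth=12*19=228


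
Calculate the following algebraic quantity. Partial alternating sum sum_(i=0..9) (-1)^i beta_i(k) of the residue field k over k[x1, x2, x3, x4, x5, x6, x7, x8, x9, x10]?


Koszul resolution: beta_i(k)=C(n,i), n=10
sum_(i=0..p) (-1)^i C(n,i) = (-1)^p C(n-1,p)
(-1)^9*C(9,9) = (-1)^9*1 = -1


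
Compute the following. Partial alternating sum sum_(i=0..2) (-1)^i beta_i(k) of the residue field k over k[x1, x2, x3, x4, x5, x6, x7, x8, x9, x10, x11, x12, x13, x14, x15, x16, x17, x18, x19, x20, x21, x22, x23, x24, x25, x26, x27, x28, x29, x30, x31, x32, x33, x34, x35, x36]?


Koszul resolution: beta_i(k)=C(n,i), n=36
sum_(i=0..p) (-1)^i C(n,i) = (-1)^p C(n-1,p)
(-1)^2*C(35,2) = (-1)^2*595 = 595


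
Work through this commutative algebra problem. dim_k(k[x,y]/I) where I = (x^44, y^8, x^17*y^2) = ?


k[x,y]/I, I = (x^44, y^8, x^17*y^2)
Rect: 44x8=352. Corner: (44-17)x(8-2)=162.
dim = 352-162 = 190


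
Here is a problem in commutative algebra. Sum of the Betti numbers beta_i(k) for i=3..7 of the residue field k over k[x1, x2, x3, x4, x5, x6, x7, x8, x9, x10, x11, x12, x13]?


Koszul resolution: beta_i(k)=C(n,i), n=13
C(13,3)=286, C(13,4)=715, C(13,5)=1287, C(13,6)=1716, C(13,7)=1716
Sum=5720


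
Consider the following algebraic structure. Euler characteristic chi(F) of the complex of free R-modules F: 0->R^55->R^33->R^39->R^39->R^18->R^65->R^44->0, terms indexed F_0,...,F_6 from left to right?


chi = sum (-1)^i * rank:
(-1)^0*55=55
(-1)^1*33=-33
(-1)^2*39=39
(-1)^3*39=-39
(-1)^4*18=18
(-1)^5*65=-65
(-1)^6*44=44
chi=19


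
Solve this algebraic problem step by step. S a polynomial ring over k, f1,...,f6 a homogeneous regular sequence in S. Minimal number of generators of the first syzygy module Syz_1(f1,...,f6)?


Regular sequence => Koszul complex is the minimal free resolution.
Syz_1 minimally generated by Koszul relations f_i*e_j - f_j*e_i (i<j): mu(Syz_1) = beta_2 = C(m,2) = m(m-1)/2
m=6
6*5/2 = 15


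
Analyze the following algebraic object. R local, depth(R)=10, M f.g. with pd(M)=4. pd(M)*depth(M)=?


pd+depth=10
depth=10-4=6
pd*depth=4*6=24


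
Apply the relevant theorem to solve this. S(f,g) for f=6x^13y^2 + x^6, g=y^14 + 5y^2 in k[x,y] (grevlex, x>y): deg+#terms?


LT(f)=6x^13y^2, LT(g)=y^14
lcm(LM)=x^13y^14
S(f,g) (scaled by 6 to clear denominators) = y^12*f - 6x^13*g = x^6y^12 - 30x^13y^2
2 terms, deg 18.
18+2=20


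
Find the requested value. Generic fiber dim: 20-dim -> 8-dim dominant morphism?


dim(fiber)=dim(X)-dim(Y)=20-8=12


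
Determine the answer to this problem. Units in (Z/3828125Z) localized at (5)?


Local ring = Z/78125Z.
phi(78125) = 5^6*(5-1) = 62500


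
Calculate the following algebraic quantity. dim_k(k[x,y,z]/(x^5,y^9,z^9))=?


Basis: x^iy^jz^k, i<5,j<9,k<9
5*9*9=405


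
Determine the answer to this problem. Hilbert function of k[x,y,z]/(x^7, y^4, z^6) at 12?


Need i<7, j<4, k<6 with i+j+k=12.
For each i, j ranges over max(0,12-i-5)..min(3,12-i):
  i=0: j in [7,3] -> 0
  i=1: j in [6,3] -> 0
  i=2: j in [5,3] -> 0
  i=3: j in [4,3] -> 0
  i=4: j in [3,3] -> 1
  i=5: j in [2,3] -> 2
  i=6: j in [1,3] -> 3
H(12) = 0+0+0+0+1+2+3 = 6


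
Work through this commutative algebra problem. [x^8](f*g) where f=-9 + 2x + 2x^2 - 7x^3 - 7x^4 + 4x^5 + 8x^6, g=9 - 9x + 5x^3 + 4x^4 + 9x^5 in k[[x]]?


[x^8] = sum a_i*b_j, i+j=8
  -7*9=-63
  -7*4=-28
  4*5=20
Sum=-71


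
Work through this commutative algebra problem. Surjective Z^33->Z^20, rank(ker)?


rank(ker) = 33-20 = 13


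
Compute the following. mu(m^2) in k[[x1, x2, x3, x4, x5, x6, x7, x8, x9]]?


C(n+d-1,d)=C(10,2)=45


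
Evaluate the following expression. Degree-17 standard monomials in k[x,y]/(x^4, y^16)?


k[x,y], I = (x^4, y^16), d = 17
Need i < 4 and d-i < 16.
Range: 2 <= i <= 3.
H(17) = 2


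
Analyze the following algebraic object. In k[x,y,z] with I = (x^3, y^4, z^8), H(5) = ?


Need i<3, j<4, k<8 with i+j+k=5.
For each i, j ranges over max(0,5-i-7)..min(3,5-i):
  i=0: j in [0,3] -> 4
  i=1: j in [0,3] -> 4
  i=2: j in [0,3] -> 4
H(5) = 4+4+4 = 12


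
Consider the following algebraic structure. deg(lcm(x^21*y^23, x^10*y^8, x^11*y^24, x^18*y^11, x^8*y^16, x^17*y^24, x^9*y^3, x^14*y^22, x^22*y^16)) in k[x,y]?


lcm = componentwise max:
x: max(21,10,11,18,8,17,9,14,22)=22
y: max(23,8,24,11,16,24,3,22,16)=24
Total=22+24=46


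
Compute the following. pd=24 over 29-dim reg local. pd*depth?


pd+depth=29
depth=29-24=5
pd*depth=24*5=120


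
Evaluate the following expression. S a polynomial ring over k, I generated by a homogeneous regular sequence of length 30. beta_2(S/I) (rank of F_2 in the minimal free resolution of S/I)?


Regular sequence => Koszul complex is the minimal free resolution.
Syz_1 minimally generated by Koszul relations f_i*e_j - f_j*e_i (i<j): mu(Syz_1) = beta_2 = C(m,2) = m(m-1)/2
m=30
30*29/2 = 435


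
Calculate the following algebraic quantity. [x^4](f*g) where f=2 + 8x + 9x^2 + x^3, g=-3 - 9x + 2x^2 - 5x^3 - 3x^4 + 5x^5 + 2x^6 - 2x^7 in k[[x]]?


[x^4] = sum a_i*b_j, i+j=4
  2*-3=-6
  8*-5=-40
  9*2=18
  1*-9=-9
Sum=-37


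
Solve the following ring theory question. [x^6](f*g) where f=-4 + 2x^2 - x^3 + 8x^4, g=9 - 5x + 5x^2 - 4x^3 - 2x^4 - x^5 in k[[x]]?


[x^6] = sum a_i*b_j, i+j=6
  2*-2=-4
  -1*-4=4
  8*5=40
Sum=40


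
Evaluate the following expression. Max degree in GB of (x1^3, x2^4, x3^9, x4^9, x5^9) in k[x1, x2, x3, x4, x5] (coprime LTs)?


Pure powers, coprime LTs => already GB.
Degrees: 3, 4, 9, 9, 9
Max=9


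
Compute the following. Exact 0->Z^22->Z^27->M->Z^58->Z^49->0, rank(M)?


Alt sum=0:
(-1)^0*22 + (-1)^1*27 + (-1)^2*? + (-1)^3*58 + (-1)^4*49=0
rank(M)=14


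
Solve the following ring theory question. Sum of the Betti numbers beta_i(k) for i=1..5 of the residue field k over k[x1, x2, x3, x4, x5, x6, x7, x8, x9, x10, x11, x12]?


Koszul resolution: beta_i(k)=C(n,i), n=12
C(12,1)=12, C(12,2)=66, C(12,3)=220, C(12,4)=495, C(12,5)=792
Sum=1585


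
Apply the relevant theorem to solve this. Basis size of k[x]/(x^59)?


Basis: 1,x,...,x^58
dim=59


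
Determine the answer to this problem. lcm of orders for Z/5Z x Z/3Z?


Exponent = lcm of the cyclic orders; pairwise coprime => product.
5^1*3^1=5*3=15


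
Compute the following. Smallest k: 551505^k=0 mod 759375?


551505^k mod 759375:
k=1: 551505
k=2: 740025
k=3: 634500
k=4: 50625
k=5: 0
First zero at k = 5


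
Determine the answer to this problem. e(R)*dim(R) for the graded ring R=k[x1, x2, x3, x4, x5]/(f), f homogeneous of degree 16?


e(R)=deg(f)=16, dim(R)=5-1=4
e*dim=16*4=64


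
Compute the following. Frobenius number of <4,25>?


gcd(4,25)=1 => F=ab-a-b=4*25-4-25=100-29=71


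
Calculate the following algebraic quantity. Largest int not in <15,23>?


gcd(15,23)=1 => F=ab-a-b=15*23-15-23=345-38=307


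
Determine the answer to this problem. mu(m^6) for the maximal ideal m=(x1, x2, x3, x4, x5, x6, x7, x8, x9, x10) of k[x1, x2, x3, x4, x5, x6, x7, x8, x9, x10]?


Graded Nakayama: mu(m^d) = dim_k (m^d/m^(d+1)) = #degree-6 monomials in 10 vars
C(n+d-1,d)=C(15,6)=5005


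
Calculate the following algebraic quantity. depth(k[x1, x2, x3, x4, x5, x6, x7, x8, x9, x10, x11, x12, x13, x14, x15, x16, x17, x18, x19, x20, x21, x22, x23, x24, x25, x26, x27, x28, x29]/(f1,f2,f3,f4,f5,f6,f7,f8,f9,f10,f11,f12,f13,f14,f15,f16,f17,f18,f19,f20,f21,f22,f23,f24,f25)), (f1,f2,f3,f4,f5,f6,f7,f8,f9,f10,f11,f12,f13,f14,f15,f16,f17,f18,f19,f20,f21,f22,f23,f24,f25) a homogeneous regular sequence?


depth(R)=29
depth(R/I)=29-25=4


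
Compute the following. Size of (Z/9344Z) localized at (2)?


2-primary part: 9344=2^7*73
Size=2^7=128


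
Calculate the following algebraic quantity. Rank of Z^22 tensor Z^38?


rank(M(x)N) = rank(M)*rank(N)
22*38 = 836


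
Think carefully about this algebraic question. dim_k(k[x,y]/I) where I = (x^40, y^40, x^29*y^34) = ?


k[x,y]/I, I = (x^40, y^40, x^29*y^34)
Rect: 40x40=1600. Corner: (40-29)x(40-34)=66.
dim = 1600-66 = 1534


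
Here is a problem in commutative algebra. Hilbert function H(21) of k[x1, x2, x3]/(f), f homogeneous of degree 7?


C(23,2)-C(16,2)=253-120=133


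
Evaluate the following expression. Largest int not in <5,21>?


gcd(5,21)=1 => F=ab-a-b=5*21-5-21=105-26=79


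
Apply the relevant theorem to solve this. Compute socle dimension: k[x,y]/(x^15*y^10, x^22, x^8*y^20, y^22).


Socle = ann(m) = span of standard monomials u with x*u, y*u in I (staircase corners).
Minimal generators: x^22, x^15*y^10, x^8*y^20, y^22
Corners: x^7y^21, x^14y^19, x^21y^9
Socle dim=3


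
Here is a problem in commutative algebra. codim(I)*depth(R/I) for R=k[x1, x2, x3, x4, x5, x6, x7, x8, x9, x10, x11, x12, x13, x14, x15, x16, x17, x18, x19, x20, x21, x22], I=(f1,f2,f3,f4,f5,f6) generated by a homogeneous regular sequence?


codim=6, depth=dim(R/I)=22-6=16
Product=6*16=96


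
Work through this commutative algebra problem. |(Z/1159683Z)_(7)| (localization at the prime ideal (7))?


7-primary part: 1159683=7^5*69
Size=7^5=16807


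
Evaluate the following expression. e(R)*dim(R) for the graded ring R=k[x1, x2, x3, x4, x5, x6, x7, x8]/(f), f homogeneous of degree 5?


e(R)=deg(f)=5, dim(R)=8-1=7
e*dim=5*7=35


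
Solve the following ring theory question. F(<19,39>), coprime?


gcd(19,39)=1 => F=ab-a-b=19*39-19-39=741-58=683


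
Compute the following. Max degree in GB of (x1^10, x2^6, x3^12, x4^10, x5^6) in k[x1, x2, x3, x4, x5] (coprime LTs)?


Pure powers, coprime LTs => already GB.
Degrees: 10, 6, 12, 10, 6
Max=12


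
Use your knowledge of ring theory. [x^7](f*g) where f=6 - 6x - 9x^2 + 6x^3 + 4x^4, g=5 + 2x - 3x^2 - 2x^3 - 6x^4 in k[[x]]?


[x^7] = sum a_i*b_j, i+j=7
  6*-6=-36
  4*-2=-8
Sum=-44


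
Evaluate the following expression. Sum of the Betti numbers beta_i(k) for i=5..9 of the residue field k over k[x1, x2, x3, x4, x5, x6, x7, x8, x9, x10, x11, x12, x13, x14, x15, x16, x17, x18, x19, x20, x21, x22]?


Koszul resolution: beta_i(k)=C(n,i), n=22
C(22,5)=26334, C(22,6)=74613, C(22,7)=170544, C(22,8)=319770, C(22,9)=497420
Sum=1088681


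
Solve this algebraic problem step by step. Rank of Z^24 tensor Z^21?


rank(M(x)N) = rank(M)*rank(N)
24*21 = 504


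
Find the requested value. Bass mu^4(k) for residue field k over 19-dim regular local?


C(n,i)=C(19,4)=3876


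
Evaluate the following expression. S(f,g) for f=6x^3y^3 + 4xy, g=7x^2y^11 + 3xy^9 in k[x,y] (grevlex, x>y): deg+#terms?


LT(f)=6x^3y^3, LT(g)=7x^2y^11
lcm(LM)=x^3y^11
S(f,g) (scaled by 42 to clear denominators) = 7y^8*f - 6x*g = -18x^2y^9 + 28xy^9
2 terms, deg 11.
11+2=13


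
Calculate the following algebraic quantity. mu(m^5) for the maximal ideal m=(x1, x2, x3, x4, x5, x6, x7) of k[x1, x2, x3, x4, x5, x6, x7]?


Graded Nakayama: mu(m^d) = dim_k (m^d/m^(d+1)) = #degree-5 monomials in 7 vars
C(n+d-1,d)=C(11,5)=462


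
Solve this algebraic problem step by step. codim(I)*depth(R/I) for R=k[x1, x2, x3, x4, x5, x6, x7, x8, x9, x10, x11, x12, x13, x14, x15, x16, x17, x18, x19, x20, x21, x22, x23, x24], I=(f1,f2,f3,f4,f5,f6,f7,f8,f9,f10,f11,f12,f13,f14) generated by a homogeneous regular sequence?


codim=14, depth=dim(R/I)=24-14=10
Product=14*10=140


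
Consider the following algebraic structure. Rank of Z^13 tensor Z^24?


rank(M(x)N) = rank(M)*rank(N)
13*24 = 312


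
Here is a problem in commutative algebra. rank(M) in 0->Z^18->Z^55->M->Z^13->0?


Alt sum=0:
(-1)^0*18 + (-1)^1*55 + (-1)^2*? + (-1)^3*13=0
rank(M)=50


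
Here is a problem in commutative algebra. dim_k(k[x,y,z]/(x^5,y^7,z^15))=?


Basis: x^iy^jz^k, i<5,j<7,k<15
5*7*15=525


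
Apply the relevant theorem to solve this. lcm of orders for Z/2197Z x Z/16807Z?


Exponent = lcm of the cyclic orders; pairwise coprime => product.
13^3*7^5=2197*16807=36924979


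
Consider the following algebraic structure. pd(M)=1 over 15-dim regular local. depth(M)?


pd+depth=depth(R)=15
depth=15-1=14


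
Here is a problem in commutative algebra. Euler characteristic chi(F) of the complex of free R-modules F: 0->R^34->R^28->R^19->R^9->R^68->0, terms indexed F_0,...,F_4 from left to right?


chi = sum (-1)^i * rank:
(-1)^0*34=34
(-1)^1*28=-28
(-1)^2*19=19
(-1)^3*9=-9
(-1)^4*68=68
chi=84


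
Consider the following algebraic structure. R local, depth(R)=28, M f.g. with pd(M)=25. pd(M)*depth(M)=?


pd+depth=28
depth=28-25=3
pd*depth=25*3=75


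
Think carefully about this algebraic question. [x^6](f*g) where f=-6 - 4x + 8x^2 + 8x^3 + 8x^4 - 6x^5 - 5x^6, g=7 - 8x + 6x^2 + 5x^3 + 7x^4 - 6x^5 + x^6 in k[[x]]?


[x^6] = sum a_i*b_j, i+j=6
  -6*1=-6
  -4*-6=24
  8*7=56
  8*5=40
  8*6=48
  -6*-8=48
  -5*7=-35
Sum=175


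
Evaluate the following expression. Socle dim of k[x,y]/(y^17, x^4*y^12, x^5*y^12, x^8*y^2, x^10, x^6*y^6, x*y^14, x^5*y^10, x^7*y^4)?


Socle = ann(m) = span of standard monomials u with x*u, y*u in I (staircase corners).
Redundant generators: x^5*y^12
Minimal generators: x^10, x^8*y^2, x^7*y^4, x^6*y^6, x^5*y^10, x^4*y^12, x*y^14, y^17
Corners: y^16, x^3y^13, x^4y^11, x^5y^9, x^6y^5, x^7y^3, x^9y
Socle dim=7


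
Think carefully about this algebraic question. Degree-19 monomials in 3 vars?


C(d+n-1,n-1)=C(21,2)=210


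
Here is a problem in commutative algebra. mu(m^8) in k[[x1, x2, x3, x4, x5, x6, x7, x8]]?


C(n+d-1,d)=C(15,8)=6435


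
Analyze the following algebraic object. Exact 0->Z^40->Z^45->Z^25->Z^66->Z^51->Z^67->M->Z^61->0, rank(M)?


Alt sum=0:
(-1)^0*40 + (-1)^1*45 + (-1)^2*25 + (-1)^3*66 + (-1)^4*51 + (-1)^5*67 + (-1)^6*? + (-1)^7*61=0
rank(M)=123


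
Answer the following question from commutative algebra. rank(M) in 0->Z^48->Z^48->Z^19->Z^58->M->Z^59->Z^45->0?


Alt sum=0:
(-1)^0*48 + (-1)^1*48 + (-1)^2*19 + (-1)^3*58 + (-1)^4*? + (-1)^5*59 + (-1)^6*45=0
rank(M)=53


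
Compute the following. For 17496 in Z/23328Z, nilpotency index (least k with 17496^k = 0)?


17496^k mod 23328:
k=1: 17496
k=2: 0
First zero at k = 2


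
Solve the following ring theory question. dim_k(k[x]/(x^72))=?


Basis: 1,x,...,x^71
dim=72


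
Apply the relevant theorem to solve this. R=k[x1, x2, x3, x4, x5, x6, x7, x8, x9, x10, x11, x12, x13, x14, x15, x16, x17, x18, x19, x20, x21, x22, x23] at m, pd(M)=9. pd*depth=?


pd+depth=23
depth=23-9=14
pd*depth=9*14=126


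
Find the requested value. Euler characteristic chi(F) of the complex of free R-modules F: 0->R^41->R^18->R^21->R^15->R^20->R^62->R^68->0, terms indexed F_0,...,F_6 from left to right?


chi = sum (-1)^i * rank:
(-1)^0*41=41
(-1)^1*18=-18
(-1)^2*21=21
(-1)^3*15=-15
(-1)^4*20=20
(-1)^5*62=-62
(-1)^6*68=68
chi=55


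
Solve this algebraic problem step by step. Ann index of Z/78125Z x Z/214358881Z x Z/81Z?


Exponent = lcm of the cyclic orders; pairwise coprime => product.
5^7*11^8*3^4=78125*214358881*81=1356489793828125


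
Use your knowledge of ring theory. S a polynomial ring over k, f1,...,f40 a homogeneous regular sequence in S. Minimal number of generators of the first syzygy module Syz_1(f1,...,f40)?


Regular sequence => Koszul complex is the minimal free resolution.
Syz_1 minimally generated by Koszul relations f_i*e_j - f_j*e_i (i<j): mu(Syz_1) = beta_2 = C(m,2) = m(m-1)/2
m=40
40*39/2 = 780


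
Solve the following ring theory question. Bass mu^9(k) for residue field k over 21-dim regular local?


C(n,i)=C(21,9)=293930


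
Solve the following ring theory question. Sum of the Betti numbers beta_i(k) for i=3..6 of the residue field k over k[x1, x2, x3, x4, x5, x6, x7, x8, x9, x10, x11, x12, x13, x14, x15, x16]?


Koszul resolution: beta_i(k)=C(n,i), n=16
C(16,3)=560, C(16,4)=1820, C(16,5)=4368, C(16,6)=8008
Sum=14756


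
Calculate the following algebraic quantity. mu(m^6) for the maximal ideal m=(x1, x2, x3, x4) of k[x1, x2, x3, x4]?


Graded Nakayama: mu(m^d) = dim_k (m^d/m^(d+1)) = #degree-6 monomials in 4 vars
C(n+d-1,d)=C(9,6)=84


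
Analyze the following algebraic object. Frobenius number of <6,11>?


gcd(6,11)=1 => F=ab-a-b=6*11-6-11=66-17=49


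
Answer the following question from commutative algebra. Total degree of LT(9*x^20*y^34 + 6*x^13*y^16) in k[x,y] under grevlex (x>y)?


LT: 9*x^20*y^34
deg_x=20, deg_y=34
Total=20+34=54


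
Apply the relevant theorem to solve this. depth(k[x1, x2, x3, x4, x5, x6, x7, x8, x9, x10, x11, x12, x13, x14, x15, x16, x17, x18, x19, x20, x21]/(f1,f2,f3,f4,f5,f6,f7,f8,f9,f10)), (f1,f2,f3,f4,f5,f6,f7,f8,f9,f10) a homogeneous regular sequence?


depth(R)=21
depth(R/I)=21-10=11


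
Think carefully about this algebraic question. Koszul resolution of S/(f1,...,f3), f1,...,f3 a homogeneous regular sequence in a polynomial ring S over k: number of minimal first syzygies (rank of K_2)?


Regular sequence => Koszul complex is the minimal free resolution.
Syz_1 minimally generated by Koszul relations f_i*e_j - f_j*e_i (i<j): mu(Syz_1) = beta_2 = C(m,2) = m(m-1)/2
m=3
3*2/2 = 3


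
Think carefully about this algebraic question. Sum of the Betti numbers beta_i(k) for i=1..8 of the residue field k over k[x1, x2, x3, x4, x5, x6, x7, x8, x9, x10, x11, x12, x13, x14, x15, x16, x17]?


Koszul resolution: beta_i(k)=C(n,i), n=17
C(17,1)=17, C(17,2)=136, C(17,3)=680, C(17,4)=2380, C(17,5)=6188, C(17,6)=12376, C(17,7)=19448, C(17,8)=24310
Sum=65535


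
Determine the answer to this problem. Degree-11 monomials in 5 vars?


C(d+n-1,n-1)=C(15,4)=1365


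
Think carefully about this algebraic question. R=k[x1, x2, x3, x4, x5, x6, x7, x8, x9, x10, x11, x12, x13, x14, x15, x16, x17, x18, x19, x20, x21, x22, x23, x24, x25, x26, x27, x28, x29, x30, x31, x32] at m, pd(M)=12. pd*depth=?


pd+depth=32
depth=32-12=20
pd*depth=12*20=240


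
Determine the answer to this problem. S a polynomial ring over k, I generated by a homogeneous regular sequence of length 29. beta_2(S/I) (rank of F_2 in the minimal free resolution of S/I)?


Regular sequence => Koszul complex is the minimal free resolution.
Syz_1 minimally generated by Koszul relations f_i*e_j - f_j*e_i (i<j): mu(Syz_1) = beta_2 = C(m,2) = m(m-1)/2
m=29
29*28/2 = 406


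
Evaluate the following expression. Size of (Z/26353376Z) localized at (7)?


7-primary part: 26353376=7^7*32
Size=7^7=823543


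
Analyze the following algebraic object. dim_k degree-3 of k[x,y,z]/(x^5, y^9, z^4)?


Need i<5, j<9, k<4 with i+j+k=3.
For each i, j ranges over max(0,3-i-3)..min(8,3-i):
  i=0: j in [0,3] -> 4
  i=1: j in [0,2] -> 3
  i=2: j in [0,1] -> 2
  i=3: j in [0,0] -> 1
H(3) = 4+3+2+1 = 10


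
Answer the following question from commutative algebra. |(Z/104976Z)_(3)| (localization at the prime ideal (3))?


3-primary part: 104976=3^8*16
Size=3^8=6561
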